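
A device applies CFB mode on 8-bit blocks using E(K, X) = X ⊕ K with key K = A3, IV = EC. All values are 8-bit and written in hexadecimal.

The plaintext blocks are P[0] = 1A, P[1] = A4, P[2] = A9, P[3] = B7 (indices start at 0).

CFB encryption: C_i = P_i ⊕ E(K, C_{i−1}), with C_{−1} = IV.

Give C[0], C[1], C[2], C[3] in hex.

C[0] = 55, C[1] = 52, C[2] = 58, C[3] = 4C

C[0]: E(K, EC) = 4F; 1A ⊕ 4F = 55.
C[1]: E(K, 55) = F6; A4 ⊕ F6 = 52.
C[2]: E(K, 52) = F1; A9 ⊕ F1 = 58.
C[3]: E(K, 58) = FB; B7 ⊕ FB = 4C.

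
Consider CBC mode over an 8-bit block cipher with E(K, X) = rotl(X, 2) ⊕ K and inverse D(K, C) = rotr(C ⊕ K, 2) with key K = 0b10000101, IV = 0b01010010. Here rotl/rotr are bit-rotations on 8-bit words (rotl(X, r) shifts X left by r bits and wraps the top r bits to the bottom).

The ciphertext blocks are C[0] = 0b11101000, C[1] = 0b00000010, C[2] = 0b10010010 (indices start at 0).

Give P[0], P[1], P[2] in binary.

P[0] = 0b00001001, P[1] = 0b00001001, P[2] = 0b11000111

CBC decryption: P_i = D(K, C_i) ⊕ C_{i−1}, with C_{−1} = IV.
P[0]: D(K, 0b11101000) = 0b01011011; 0b01011011 ⊕ 0b01010010 = 0b00001001.
P[1]: D(K, 0b00000010) = 0b11100001; 0b11100001 ⊕ 0b11101000 = 0b00001001.
P[2]: D(K, 0b10010010) = 0b11000101; 0b11000101 ⊕ 0b00000010 = 0b11000111.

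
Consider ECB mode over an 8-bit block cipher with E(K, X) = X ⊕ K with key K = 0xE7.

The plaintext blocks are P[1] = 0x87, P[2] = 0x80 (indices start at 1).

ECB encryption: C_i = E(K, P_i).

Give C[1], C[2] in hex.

C[1]: E(K, 0x87) = 0x60.
C[2]: E(K, 0x80) = 0x67.

C[1] = 0x60, C[2] = 0x67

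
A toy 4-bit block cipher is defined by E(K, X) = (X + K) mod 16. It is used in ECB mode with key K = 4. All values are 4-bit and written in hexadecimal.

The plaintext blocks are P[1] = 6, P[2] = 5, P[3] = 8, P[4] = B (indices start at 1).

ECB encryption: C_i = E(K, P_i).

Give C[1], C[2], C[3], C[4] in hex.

C[1]: E(K, 6) = A.
C[2]: E(K, 5) = 9.
C[3]: E(K, 8) = C.
C[4]: E(K, B) = F.

C[1] = A, C[2] = 9, C[3] = C, C[4] = F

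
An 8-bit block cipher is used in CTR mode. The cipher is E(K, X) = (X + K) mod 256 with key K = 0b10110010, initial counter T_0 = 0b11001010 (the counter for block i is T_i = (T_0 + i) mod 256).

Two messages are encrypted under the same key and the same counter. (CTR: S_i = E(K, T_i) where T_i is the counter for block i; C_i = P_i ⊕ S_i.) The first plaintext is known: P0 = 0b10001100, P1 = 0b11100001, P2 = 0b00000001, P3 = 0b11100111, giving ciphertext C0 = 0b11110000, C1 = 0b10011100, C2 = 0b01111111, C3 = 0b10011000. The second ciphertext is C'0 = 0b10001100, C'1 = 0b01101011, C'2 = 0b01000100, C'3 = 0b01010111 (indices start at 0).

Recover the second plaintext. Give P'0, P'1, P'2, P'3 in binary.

In CTR with a reused counter, both messages share the same keystream S_i, so C_i ⊕ C'_i = P_i ⊕ P'_i and thus P'_i = P_i ⊕ C_i ⊕ C'_i.
P'0: 0b10001100 ⊕ 0b11110000 ⊕ 0b10001100 = 0b11110000.
P'1: 0b11100001 ⊕ 0b10011100 ⊕ 0b01101011 = 0b00010110.
P'2: 0b00000001 ⊕ 0b01111111 ⊕ 0b01000100 = 0b00111010.
P'3: 0b11100111 ⊕ 0b10011000 ⊕ 0b01010111 = 0b00101000.

P'0 = 0b11110000, P'1 = 0b00010110, P'2 = 0b00111010, P'3 = 0b00101000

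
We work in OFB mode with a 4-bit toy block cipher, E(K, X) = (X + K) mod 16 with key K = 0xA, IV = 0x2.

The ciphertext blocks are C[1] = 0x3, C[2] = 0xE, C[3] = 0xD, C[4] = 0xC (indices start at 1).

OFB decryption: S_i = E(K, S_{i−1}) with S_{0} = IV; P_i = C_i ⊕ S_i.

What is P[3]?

P[3] = 0xD

P[1]: S = E(K, 0x2) = 0xC; 0x3 ⊕ 0xC = 0xF.
P[2]: S = E(K, 0xC) = 0x6; 0xE ⊕ 0x6 = 0x8.
P[3]: S = E(K, 0x6) = 0x0; 0xD ⊕ 0x0 = 0xD.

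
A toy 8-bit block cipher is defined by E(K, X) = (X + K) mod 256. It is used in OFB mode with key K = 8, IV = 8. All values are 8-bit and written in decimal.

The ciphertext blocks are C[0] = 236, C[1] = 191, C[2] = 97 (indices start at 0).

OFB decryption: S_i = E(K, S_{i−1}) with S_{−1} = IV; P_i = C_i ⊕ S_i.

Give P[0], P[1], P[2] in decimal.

P[0]: S = E(K, 8) = 16; 236 ⊕ 16 = 252.
P[1]: S = E(K, 16) = 24; 191 ⊕ 24 = 167.
P[2]: S = E(K, 24) = 32; 97 ⊕ 32 = 65.

P[0] = 252, P[1] = 167, P[2] = 65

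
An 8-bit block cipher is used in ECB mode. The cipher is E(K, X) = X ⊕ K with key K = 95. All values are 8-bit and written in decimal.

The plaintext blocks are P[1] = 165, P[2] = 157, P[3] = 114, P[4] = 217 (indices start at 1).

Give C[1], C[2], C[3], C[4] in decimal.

ECB encryption: C_i = E(K, P_i).
C[1]: E(K, 165) = 250.
C[2]: E(K, 157) = 194.
C[3]: E(K, 114) = 45.
C[4]: E(K, 217) = 134.

C[1] = 250, C[2] = 194, C[3] = 45, C[4] = 134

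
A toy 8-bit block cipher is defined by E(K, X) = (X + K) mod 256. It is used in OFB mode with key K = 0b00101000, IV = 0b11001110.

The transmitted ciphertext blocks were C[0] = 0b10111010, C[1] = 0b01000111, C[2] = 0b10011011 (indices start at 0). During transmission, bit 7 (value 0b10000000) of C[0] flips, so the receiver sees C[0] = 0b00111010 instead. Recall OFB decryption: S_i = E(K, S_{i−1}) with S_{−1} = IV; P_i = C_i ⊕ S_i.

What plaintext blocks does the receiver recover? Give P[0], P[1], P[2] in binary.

P[0] = 0b11001100, P[1] = 0b01011001, P[2] = 0b11011101

Only C[0] changed, to 0b00111010. In OFB, a change in C_i flips the same bit in P_i only; the keystream is unaffected. Decrypting the received ciphertext:
P[0]: S = E(K, 0b11001110) = 0b11110110; 0b00111010 ⊕ 0b11110110 = 0b11001100.
P[1]: S = E(K, 0b11110110) = 0b00011110; 0b01000111 ⊕ 0b00011110 = 0b01011001.
P[2]: S = E(K, 0b00011110) = 0b01000110; 0b10011011 ⊕ 0b01000110 = 0b11011101.
Blocks that differ from the original plaintext: P[0].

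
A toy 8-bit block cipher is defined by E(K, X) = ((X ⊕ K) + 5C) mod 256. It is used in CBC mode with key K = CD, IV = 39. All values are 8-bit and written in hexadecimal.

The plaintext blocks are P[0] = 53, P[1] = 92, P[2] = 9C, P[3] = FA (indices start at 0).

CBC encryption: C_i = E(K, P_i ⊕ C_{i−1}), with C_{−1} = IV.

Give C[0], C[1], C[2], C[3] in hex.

C[0]: P[0] ⊕ 39 = 6A; E(K, 6A) = 03.
C[1]: P[1] ⊕ 03 = 91; E(K, 91) = B8.
C[2]: P[2] ⊕ B8 = 24; E(K, 24) = 45.
C[3]: P[3] ⊕ 45 = BF; E(K, BF) = CE.

C[0] = 03, C[1] = B8, C[2] = 45, C[3] = CE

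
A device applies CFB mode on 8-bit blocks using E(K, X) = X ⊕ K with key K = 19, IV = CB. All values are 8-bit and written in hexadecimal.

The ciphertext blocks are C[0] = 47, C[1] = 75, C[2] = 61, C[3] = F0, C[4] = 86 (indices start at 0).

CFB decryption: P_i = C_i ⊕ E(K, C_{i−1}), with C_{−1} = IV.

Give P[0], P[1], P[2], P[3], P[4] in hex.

P[0] = 95, P[1] = 2B, P[2] = 0D, P[3] = 88, P[4] = 6F

P[0]: E(K, CB) = D2; 47 ⊕ D2 = 95.
P[1]: E(K, 47) = 5E; 75 ⊕ 5E = 2B.
P[2]: E(K, 75) = 6C; 61 ⊕ 6C = 0D.
P[3]: E(K, 61) = 78; F0 ⊕ 78 = 88.
P[4]: E(K, F0) = E9; 86 ⊕ E9 = 6F.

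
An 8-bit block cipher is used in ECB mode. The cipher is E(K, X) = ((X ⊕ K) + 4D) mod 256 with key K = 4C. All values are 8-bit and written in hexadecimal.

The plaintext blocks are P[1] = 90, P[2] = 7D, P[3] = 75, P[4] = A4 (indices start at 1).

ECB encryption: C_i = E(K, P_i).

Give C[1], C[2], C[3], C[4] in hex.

C[1] = 29, C[2] = 7E, C[3] = 86, C[4] = 35

C[1]: E(K, 90) = 29.
C[2]: E(K, 7D) = 7E.
C[3]: E(K, 75) = 86.
C[4]: E(K, A4) = 35.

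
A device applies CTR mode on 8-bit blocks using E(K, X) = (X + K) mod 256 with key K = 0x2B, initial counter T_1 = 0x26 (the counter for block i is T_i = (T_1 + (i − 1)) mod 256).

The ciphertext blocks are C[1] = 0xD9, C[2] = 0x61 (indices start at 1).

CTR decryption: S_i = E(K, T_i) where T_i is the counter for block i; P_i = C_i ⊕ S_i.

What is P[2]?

P[2] = 0x33

P[2]: T = 0x27, S = E(K, T) = 0x52; 0x61 ⊕ 0x52 = 0x33.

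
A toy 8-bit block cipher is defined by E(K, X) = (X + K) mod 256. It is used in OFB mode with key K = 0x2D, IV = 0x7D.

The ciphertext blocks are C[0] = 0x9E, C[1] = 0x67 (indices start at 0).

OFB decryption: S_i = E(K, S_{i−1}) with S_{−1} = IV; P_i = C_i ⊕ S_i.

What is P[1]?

P[1] = 0xB0

P[0]: S = E(K, 0x7D) = 0xAA; 0x9E ⊕ 0xAA = 0x34.
P[1]: S = E(K, 0xAA) = 0xD7; 0x67 ⊕ 0xD7 = 0xB0.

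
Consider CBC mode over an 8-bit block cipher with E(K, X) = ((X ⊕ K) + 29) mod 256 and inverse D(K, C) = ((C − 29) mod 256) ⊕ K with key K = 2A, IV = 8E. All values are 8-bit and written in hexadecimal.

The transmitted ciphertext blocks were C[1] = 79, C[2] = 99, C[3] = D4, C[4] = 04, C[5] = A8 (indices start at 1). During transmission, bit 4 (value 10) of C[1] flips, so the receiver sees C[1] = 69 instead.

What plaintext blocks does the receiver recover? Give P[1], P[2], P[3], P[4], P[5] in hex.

P[1] = E4, P[2] = 33, P[3] = 18, P[4] = 25, P[5] = 51

CBC decryption: P_i = D(K, C_i) ⊕ C_{i−1}, with C_{0} = IV.
Only C[1] changed, to 69. In CBC, a change in C_i garbles P_i and flips the same bit in P_{i+1}. Decrypting the received ciphertext:
P[1]: D(K, 69) = 6A; 6A ⊕ 8E = E4.
P[2]: D(K, 99) = 5A; 5A ⊕ 69 = 33.
P[3]: D(K, D4) = 81; 81 ⊕ 99 = 18.
P[4]: D(K, 04) = F1; F1 ⊕ D4 = 25.
P[5]: D(K, A8) = 55; 55 ⊕ 04 = 51.
Blocks that differ from the original plaintext: P[1], P[2].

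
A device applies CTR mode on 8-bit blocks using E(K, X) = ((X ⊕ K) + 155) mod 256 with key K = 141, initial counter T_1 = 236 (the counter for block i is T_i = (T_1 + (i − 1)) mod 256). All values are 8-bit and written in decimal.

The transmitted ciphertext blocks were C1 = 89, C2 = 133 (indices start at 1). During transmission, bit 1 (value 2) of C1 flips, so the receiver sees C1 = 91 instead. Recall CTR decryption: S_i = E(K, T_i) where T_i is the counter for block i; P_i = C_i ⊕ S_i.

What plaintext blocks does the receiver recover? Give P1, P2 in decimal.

P1 = 167, P2 = 126

Only C1 changed, to 91. In CTR, a change in C_i flips the same bit in P_i only; the keystream is unaffected. Decrypting the received ciphertext:
P1: T = 236, S = E(K, T) = 252; 91 ⊕ 252 = 167.
P2: T = 237, S = E(K, T) = 251; 133 ⊕ 251 = 126.
Blocks that differ from the original plaintext: P1.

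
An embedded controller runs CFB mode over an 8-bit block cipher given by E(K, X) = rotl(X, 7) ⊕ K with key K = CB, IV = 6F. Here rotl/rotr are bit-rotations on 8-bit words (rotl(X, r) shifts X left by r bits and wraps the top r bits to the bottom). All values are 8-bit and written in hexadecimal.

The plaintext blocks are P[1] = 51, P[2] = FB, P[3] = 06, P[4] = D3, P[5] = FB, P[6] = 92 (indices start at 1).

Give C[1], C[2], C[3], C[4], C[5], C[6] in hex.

CFB encryption: C_i = P_i ⊕ E(K, C_{i−1}), with C_{0} = IV.
C[1]: E(K, 6F) = 7C; 51 ⊕ 7C = 2D.
C[2]: E(K, 2D) = 5D; FB ⊕ 5D = A6.
C[3]: E(K, A6) = 98; 06 ⊕ 98 = 9E.
C[4]: E(K, 9E) = 84; D3 ⊕ 84 = 57.
C[5]: E(K, 57) = 60; FB ⊕ 60 = 9B.
C[6]: E(K, 9B) = 06; 92 ⊕ 06 = 94.

C[1] = 2D, C[2] = A6, C[3] = 9E, C[4] = 57, C[5] = 9B, C[6] = 94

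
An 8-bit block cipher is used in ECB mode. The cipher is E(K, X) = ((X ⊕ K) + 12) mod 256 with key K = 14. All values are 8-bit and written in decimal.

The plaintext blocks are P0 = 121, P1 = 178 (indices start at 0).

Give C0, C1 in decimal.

ECB encryption: C_i = E(K, P_i).
C0: E(K, 121) = 131.
C1: E(K, 178) = 200.

C0 = 131, C1 = 200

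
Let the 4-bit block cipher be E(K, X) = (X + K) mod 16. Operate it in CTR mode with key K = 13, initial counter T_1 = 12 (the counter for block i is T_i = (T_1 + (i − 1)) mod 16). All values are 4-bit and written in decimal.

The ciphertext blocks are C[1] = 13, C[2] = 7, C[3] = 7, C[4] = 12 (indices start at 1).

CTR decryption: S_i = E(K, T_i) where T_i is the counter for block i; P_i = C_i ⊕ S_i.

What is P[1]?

P[1]: T = 12, S = E(K, T) = 9; 13 ⊕ 9 = 4.

P[1] = 4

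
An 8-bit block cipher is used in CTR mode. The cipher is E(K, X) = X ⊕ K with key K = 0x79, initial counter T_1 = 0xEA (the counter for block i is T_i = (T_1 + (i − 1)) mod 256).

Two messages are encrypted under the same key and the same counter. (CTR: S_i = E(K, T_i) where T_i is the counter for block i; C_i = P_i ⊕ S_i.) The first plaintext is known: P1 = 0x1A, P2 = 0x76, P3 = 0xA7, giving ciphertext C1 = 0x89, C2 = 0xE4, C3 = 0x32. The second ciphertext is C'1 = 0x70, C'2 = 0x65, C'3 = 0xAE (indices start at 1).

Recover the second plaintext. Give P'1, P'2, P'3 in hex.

In CTR with a reused counter, both messages share the same keystream S_i, so C_i ⊕ C'_i = P_i ⊕ P'_i and thus P'_i = P_i ⊕ C_i ⊕ C'_i.
P'1: 0x1A ⊕ 0x89 ⊕ 0x70 = 0xE3.
P'2: 0x76 ⊕ 0xE4 ⊕ 0x65 = 0xF7.
P'3: 0xA7 ⊕ 0x32 ⊕ 0xAE = 0x3B.

P'1 = 0xE3, P'2 = 0xF7, P'3 = 0x3B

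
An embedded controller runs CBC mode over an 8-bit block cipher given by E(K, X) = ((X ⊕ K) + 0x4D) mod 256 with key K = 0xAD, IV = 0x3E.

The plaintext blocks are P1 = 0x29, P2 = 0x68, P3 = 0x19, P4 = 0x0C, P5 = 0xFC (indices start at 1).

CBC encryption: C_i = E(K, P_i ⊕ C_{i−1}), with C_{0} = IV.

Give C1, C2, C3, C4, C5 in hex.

C1: P1 ⊕ 0x3E = 0x17; E(K, 0x17) = 0x07.
C2: P2 ⊕ 0x07 = 0x6F; E(K, 0x6F) = 0x0F.
C3: P3 ⊕ 0x0F = 0x16; E(K, 0x16) = 0x08.
C4: P4 ⊕ 0x08 = 0x04; E(K, 0x04) = 0xF6.
C5: P5 ⊕ 0xF6 = 0x0A; E(K, 0x0A) = 0xF4.

C1 = 0x07, C2 = 0x0F, C3 = 0x08, C4 = 0xF6, C5 = 0xF4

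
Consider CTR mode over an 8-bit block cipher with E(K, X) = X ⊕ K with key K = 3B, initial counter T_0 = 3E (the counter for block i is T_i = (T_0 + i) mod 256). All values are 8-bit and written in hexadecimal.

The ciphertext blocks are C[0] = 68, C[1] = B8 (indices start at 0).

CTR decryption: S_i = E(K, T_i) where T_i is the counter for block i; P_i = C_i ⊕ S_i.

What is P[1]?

P[1] = BC

P[1]: T = 3F, S = E(K, T) = 04; B8 ⊕ 04 = BC.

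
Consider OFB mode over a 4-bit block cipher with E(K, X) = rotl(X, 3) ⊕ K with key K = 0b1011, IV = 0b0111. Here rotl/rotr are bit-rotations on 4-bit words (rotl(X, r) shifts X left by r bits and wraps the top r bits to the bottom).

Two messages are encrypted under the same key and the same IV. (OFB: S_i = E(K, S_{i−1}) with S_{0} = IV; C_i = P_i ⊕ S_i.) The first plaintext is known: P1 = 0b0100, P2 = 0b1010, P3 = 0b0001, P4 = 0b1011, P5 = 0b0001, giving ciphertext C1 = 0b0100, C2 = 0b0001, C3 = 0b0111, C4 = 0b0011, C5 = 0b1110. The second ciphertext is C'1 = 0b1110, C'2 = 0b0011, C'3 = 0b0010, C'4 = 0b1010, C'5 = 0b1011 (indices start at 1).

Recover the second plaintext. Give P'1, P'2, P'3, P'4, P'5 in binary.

In OFB with a reused IV, both messages share the same keystream S_i, so C_i ⊕ C'_i = P_i ⊕ P'_i and thus P'_i = P_i ⊕ C_i ⊕ C'_i.
P'1: 0b0100 ⊕ 0b0100 ⊕ 0b1110 = 0b1110.
P'2: 0b1010 ⊕ 0b0001 ⊕ 0b0011 = 0b1000.
P'3: 0b0001 ⊕ 0b0111 ⊕ 0b0010 = 0b0100.
P'4: 0b1011 ⊕ 0b0011 ⊕ 0b1010 = 0b0010.
P'5: 0b0001 ⊕ 0b1110 ⊕ 0b1011 = 0b0100.

P'1 = 0b1110, P'2 = 0b1000, P'3 = 0b0100, P'4 = 0b0010, P'5 = 0b0100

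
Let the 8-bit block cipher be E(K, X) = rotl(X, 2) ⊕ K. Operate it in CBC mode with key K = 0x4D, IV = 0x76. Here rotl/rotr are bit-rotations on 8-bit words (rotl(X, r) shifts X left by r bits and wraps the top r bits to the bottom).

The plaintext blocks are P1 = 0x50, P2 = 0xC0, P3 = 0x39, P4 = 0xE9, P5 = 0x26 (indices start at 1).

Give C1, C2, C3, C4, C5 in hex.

C1 = 0xD5, C2 = 0x19, C3 = 0xCD, C4 = 0xDD, C5 = 0xA2

CBC encryption: C_i = E(K, P_i ⊕ C_{i−1}), with C_{0} = IV.
C1: P1 ⊕ 0x76 = 0x26; E(K, 0x26) = 0xD5.
C2: P2 ⊕ 0xD5 = 0x15; E(K, 0x15) = 0x19.
C3: P3 ⊕ 0x19 = 0x20; E(K, 0x20) = 0xCD.
C4: P4 ⊕ 0xCD = 0x24; E(K, 0x24) = 0xDD.
C5: P5 ⊕ 0xDD = 0xFB; E(K, 0xFB) = 0xA2.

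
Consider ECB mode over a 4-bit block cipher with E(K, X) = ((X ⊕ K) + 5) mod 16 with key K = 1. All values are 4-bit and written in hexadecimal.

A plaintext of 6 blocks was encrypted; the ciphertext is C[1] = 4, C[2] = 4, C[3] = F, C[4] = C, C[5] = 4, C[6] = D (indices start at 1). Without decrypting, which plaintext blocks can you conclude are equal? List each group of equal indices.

P[1] = P[2] = P[5]

ECB encrypts each block independently with the same key, so equal ciphertext blocks imply equal plaintext blocks.
C[1] = C[2] = C[5] = 4, so P[1] = P[2] = P[5].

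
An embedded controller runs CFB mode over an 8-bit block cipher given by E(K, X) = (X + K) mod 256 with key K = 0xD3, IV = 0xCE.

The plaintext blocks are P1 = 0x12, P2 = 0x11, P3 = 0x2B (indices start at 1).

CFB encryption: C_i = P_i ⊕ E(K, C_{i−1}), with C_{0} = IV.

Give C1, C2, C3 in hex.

C1: E(K, 0xCE) = 0xA1; 0x12 ⊕ 0xA1 = 0xB3.
C2: E(K, 0xB3) = 0x86; 0x11 ⊕ 0x86 = 0x97.
C3: E(K, 0x97) = 0x6A; 0x2B ⊕ 0x6A = 0x41.

C1 = 0xB3, C2 = 0x97, C3 = 0x41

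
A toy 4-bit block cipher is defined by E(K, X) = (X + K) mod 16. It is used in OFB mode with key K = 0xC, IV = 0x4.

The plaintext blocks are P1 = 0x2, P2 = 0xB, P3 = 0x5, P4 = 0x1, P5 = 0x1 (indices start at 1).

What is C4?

C4 = 0x5

OFB encryption: S_i = E(K, S_{i−1}) with S_{0} = IV; C_i = P_i ⊕ S_i.
C1: S = E(K, 0x4) = 0x0; 0x2 ⊕ 0x0 = 0x2.
C2: S = E(K, 0x0) = 0xC; 0xB ⊕ 0xC = 0x7.
C3: S = E(K, 0xC) = 0x8; 0x5 ⊕ 0x8 = 0xD.
C4: S = E(K, 0x8) = 0x4; 0x1 ⊕ 0x4 = 0x5.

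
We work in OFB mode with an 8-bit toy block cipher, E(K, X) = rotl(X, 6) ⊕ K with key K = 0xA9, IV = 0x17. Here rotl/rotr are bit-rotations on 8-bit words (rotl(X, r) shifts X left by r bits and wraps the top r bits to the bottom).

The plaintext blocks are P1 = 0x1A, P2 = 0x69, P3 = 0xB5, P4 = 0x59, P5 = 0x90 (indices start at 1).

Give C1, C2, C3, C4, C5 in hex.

OFB encryption: S_i = E(K, S_{i−1}) with S_{0} = IV; C_i = P_i ⊕ S_i.
C1: S = E(K, 0x17) = 0x6C; 0x1A ⊕ 0x6C = 0x76.
C2: S = E(K, 0x6C) = 0xB2; 0x69 ⊕ 0xB2 = 0xDB.
C3: S = E(K, 0xB2) = 0x05; 0xB5 ⊕ 0x05 = 0xB0.
C4: S = E(K, 0x05) = 0xE8; 0x59 ⊕ 0xE8 = 0xB1.
C5: S = E(K, 0xE8) = 0x93; 0x90 ⊕ 0x93 = 0x03.

C1 = 0x76, C2 = 0xDB, C3 = 0xB0, C4 = 0xB1, C5 = 0x03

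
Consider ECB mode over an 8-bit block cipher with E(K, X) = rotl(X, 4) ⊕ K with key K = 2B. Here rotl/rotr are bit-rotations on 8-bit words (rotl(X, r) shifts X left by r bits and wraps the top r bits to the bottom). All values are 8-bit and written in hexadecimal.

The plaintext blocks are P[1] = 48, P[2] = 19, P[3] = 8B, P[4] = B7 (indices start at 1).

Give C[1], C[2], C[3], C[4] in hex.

ECB encryption: C_i = E(K, P_i).
C[1]: E(K, 48) = AF.
C[2]: E(K, 19) = BA.
C[3]: E(K, 8B) = 93.
C[4]: E(K, B7) = 50.

C[1] = AF, C[2] = BA, C[3] = 93, C[4] = 50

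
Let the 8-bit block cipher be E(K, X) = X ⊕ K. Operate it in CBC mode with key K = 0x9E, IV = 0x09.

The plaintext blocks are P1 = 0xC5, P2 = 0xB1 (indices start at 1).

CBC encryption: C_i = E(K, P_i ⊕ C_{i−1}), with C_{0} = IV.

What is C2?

C1: P1 ⊕ 0x09 = 0xCC; E(K, 0xCC) = 0x52.
C2: P2 ⊕ 0x52 = 0xE3; E(K, 0xE3) = 0x7D.

C2 = 0x7D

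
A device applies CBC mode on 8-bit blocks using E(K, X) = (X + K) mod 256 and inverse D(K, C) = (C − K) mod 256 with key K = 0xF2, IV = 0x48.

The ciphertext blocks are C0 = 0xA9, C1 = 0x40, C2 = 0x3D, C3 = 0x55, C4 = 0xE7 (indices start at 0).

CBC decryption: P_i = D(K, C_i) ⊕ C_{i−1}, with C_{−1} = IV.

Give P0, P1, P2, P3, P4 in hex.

P0: D(K, 0xA9) = 0xB7; 0xB7 ⊕ 0x48 = 0xFF.
P1: D(K, 0x40) = 0x4E; 0x4E ⊕ 0xA9 = 0xE7.
P2: D(K, 0x3D) = 0x4B; 0x4B ⊕ 0x40 = 0x0B.
P3: D(K, 0x55) = 0x63; 0x63 ⊕ 0x3D = 0x5E.
P4: D(K, 0xE7) = 0xF5; 0xF5 ⊕ 0x55 = 0xA0.

P0 = 0xFF, P1 = 0xE7, P2 = 0x0B, P3 = 0x5E, P4 = 0xA0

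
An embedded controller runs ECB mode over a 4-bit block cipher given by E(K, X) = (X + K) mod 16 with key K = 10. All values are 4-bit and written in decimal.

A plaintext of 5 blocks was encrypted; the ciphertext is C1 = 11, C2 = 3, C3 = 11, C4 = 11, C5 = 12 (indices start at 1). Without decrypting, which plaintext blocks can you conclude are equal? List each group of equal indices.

ECB encrypts each block independently with the same key, so equal ciphertext blocks imply equal plaintext blocks.
C1 = C3 = C4 = 11, so P1 = P3 = P4.

P1 = P3 = P4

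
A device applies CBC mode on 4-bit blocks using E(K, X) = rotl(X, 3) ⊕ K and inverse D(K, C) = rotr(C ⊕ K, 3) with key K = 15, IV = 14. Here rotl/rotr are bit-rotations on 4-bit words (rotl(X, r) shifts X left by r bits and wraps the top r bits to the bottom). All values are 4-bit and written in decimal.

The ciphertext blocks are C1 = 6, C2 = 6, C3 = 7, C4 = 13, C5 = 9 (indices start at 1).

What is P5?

CBC decryption: P_i = D(K, C_i) ⊕ C_{i−1}, with C_{0} = IV.
P5: D(K, 9) = 12; 12 ⊕ 13 = 1.

P5 = 1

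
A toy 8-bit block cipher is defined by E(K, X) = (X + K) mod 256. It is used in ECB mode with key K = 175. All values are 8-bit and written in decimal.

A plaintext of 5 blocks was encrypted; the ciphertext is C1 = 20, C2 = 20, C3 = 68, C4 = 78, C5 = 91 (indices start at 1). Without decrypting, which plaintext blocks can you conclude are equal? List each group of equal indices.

ECB encrypts each block independently with the same key, so equal ciphertext blocks imply equal plaintext blocks.
C1 = C2 = 20, so P1 = P2.

P1 = P2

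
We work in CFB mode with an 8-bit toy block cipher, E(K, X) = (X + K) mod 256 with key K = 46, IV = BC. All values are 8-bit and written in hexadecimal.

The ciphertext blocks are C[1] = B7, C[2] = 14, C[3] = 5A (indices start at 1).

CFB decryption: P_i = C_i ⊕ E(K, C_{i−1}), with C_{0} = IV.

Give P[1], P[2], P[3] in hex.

P[1]: E(K, BC) = 02; B7 ⊕ 02 = B5.
P[2]: E(K, B7) = FD; 14 ⊕ FD = E9.
P[3]: E(K, 14) = 5A; 5A ⊕ 5A = 00.

P[1] = B5, P[2] = E9, P[3] = 00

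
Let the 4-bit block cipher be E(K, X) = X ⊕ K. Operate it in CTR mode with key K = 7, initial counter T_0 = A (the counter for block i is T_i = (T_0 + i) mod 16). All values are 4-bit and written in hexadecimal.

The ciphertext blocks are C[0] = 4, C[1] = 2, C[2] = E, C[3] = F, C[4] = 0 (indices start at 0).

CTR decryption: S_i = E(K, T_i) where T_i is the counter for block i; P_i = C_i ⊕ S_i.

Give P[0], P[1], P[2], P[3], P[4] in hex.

P[0] = 9, P[1] = E, P[2] = 5, P[3] = 5, P[4] = 9

P[0]: T = A, S = E(K, T) = D; 4 ⊕ D = 9.
P[1]: T = B, S = E(K, T) = C; 2 ⊕ C = E.
P[2]: T = C, S = E(K, T) = B; E ⊕ B = 5.
P[3]: T = D, S = E(K, T) = A; F ⊕ A = 5.
P[4]: T = E, S = E(K, T) = 9; 0 ⊕ 9 = 9.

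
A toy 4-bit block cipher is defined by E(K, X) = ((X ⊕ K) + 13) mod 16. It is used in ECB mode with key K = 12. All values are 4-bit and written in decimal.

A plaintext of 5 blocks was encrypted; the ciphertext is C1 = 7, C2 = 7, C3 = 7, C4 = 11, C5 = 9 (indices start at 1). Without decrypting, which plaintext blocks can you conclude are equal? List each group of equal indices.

P1 = P2 = P3

ECB encrypts each block independently with the same key, so equal ciphertext blocks imply equal plaintext blocks.
C1 = C2 = C3 = 7, so P1 = P2 = P3.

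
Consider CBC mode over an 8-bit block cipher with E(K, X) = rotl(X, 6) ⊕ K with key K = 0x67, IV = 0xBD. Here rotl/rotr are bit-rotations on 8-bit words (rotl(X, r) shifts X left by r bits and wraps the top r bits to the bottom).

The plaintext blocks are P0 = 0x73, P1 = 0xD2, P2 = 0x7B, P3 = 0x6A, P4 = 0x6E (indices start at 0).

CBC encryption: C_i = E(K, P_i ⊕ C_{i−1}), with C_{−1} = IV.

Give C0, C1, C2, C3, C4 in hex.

C0 = 0xD4, C1 = 0xE6, C2 = 0x00, C3 = 0xFD, C4 = 0x83

C0: P0 ⊕ 0xBD = 0xCE; E(K, 0xCE) = 0xD4.
C1: P1 ⊕ 0xD4 = 0x06; E(K, 0x06) = 0xE6.
C2: P2 ⊕ 0xE6 = 0x9D; E(K, 0x9D) = 0x00.
C3: P3 ⊕ 0x00 = 0x6A; E(K, 0x6A) = 0xFD.
C4: P4 ⊕ 0xFD = 0x93; E(K, 0x93) = 0x83.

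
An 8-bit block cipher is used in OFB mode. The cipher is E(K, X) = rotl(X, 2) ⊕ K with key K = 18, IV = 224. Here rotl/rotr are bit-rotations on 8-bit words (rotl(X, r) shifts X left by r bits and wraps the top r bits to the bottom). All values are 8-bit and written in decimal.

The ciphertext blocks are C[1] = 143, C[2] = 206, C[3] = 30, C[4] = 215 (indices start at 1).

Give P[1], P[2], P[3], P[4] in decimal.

P[1] = 30, P[2] = 154, P[3] = 93, P[4] = 200

OFB decryption: S_i = E(K, S_{i−1}) with S_{0} = IV; P_i = C_i ⊕ S_i.
P[1]: S = E(K, 224) = 145; 143 ⊕ 145 = 30.
P[2]: S = E(K, 145) = 84; 206 ⊕ 84 = 154.
P[3]: S = E(K, 84) = 67; 30 ⊕ 67 = 93.
P[4]: S = E(K, 67) = 31; 215 ⊕ 31 = 200.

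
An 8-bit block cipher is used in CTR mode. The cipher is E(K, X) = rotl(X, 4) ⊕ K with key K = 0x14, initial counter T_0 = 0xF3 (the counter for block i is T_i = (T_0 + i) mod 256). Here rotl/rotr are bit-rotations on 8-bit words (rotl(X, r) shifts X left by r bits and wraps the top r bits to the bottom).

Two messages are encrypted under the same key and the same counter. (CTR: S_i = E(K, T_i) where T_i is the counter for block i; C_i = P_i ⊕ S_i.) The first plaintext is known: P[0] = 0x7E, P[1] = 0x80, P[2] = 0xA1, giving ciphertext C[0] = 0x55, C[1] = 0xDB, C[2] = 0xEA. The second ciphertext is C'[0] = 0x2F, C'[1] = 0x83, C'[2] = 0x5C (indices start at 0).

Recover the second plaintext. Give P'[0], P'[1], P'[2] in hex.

In CTR with a reused counter, both messages share the same keystream S_i, so C_i ⊕ C'_i = P_i ⊕ P'_i and thus P'_i = P_i ⊕ C_i ⊕ C'_i.
P'[0]: 0x7E ⊕ 0x55 ⊕ 0x2F = 0x04.
P'[1]: 0x80 ⊕ 0xDB ⊕ 0x83 = 0xD8.
P'[2]: 0xA1 ⊕ 0xEA ⊕ 0x5C = 0x17.

P'[0] = 0x04, P'[1] = 0xD8, P'[2] = 0x17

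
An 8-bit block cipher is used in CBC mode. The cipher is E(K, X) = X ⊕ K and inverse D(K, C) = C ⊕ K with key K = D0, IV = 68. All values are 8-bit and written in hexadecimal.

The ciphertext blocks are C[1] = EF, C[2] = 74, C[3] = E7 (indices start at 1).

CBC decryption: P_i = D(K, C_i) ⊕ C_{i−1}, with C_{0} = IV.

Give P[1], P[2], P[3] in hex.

P[1]: D(K, EF) = 3F; 3F ⊕ 68 = 57.
P[2]: D(K, 74) = A4; A4 ⊕ EF = 4B.
P[3]: D(K, E7) = 37; 37 ⊕ 74 = 43.

P[1] = 57, P[2] = 4B, P[3] = 43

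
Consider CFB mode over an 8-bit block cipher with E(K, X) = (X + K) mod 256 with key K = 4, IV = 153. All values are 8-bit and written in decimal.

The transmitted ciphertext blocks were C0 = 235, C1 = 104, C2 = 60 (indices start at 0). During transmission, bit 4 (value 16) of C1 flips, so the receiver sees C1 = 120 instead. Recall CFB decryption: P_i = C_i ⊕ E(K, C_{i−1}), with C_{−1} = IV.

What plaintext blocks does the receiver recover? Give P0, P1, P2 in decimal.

P0 = 118, P1 = 151, P2 = 64

Only C1 changed, to 120. In CFB, a change in C_i flips the same bit in P_i and garbles P_{i+1}. Decrypting the received ciphertext:
P0: E(K, 153) = 157; 235 ⊕ 157 = 118.
P1: E(K, 235) = 239; 120 ⊕ 239 = 151.
P2: E(K, 120) = 124; 60 ⊕ 124 = 64.
Blocks that differ from the original plaintext: P1, P2.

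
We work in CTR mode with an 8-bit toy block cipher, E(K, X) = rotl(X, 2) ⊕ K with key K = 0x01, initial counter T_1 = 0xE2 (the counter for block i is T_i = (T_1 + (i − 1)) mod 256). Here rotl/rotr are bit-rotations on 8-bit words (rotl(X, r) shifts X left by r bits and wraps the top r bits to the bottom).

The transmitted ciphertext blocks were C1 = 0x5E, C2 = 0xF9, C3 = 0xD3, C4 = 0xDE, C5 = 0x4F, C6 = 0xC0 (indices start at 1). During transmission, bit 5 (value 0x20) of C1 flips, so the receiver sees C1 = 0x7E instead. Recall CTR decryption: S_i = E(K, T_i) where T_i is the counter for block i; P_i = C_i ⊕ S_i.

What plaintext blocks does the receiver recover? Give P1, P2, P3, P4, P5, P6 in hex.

P1 = 0xF4, P2 = 0x77, P3 = 0x41, P4 = 0x48, P5 = 0xD5, P6 = 0x5E

Only C1 changed, to 0x7E. In CTR, a change in C_i flips the same bit in P_i only; the keystream is unaffected. Decrypting the received ciphertext:
P1: T = 0xE2, S = E(K, T) = 0x8A; 0x7E ⊕ 0x8A = 0xF4.
P2: T = 0xE3, S = E(K, T) = 0x8E; 0xF9 ⊕ 0x8E = 0x77.
P3: T = 0xE4, S = E(K, T) = 0x92; 0xD3 ⊕ 0x92 = 0x41.
P4: T = 0xE5, S = E(K, T) = 0x96; 0xDE ⊕ 0x96 = 0x48.
P5: T = 0xE6, S = E(K, T) = 0x9A; 0x4F ⊕ 0x9A = 0xD5.
P6: T = 0xE7, S = E(K, T) = 0x9E; 0xC0 ⊕ 0x9E = 0x5E.
Blocks that differ from the original plaintext: P1.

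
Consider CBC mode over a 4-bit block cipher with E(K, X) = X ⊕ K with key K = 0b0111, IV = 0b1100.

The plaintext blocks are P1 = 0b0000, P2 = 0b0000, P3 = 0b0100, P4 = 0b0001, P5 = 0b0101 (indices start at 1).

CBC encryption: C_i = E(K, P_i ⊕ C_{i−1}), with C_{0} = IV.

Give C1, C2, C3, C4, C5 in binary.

C1: P1 ⊕ 0b1100 = 0b1100; E(K, 0b1100) = 0b1011.
C2: P2 ⊕ 0b1011 = 0b1011; E(K, 0b1011) = 0b1100.
C3: P3 ⊕ 0b1100 = 0b1000; E(K, 0b1000) = 0b1111.
C4: P4 ⊕ 0b1111 = 0b1110; E(K, 0b1110) = 0b1001.
C5: P5 ⊕ 0b1001 = 0b1100; E(K, 0b1100) = 0b1011.

C1 = 0b1011, C2 = 0b1100, C3 = 0b1111, C4 = 0b1001, C5 = 0b1011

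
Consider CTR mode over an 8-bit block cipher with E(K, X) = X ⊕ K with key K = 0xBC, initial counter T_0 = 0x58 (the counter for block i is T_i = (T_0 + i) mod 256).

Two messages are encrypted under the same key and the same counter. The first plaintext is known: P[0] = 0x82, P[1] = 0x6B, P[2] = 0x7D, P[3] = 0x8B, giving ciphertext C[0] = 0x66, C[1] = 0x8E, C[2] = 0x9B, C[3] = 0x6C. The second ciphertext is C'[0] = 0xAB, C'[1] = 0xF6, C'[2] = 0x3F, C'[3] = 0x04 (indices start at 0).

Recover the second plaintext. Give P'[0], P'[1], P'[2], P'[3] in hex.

In CTR with a reused counter, both messages share the same keystream S_i, so C_i ⊕ C'_i = P_i ⊕ P'_i and thus P'_i = P_i ⊕ C_i ⊕ C'_i.
P'[0]: 0x82 ⊕ 0x66 ⊕ 0xAB = 0x4F.
P'[1]: 0x6B ⊕ 0x8E ⊕ 0xF6 = 0x13.
P'[2]: 0x7D ⊕ 0x9B ⊕ 0x3F = 0xD9.
P'[3]: 0x8B ⊕ 0x6C ⊕ 0x04 = 0xE3.

P'[0] = 0x4F, P'[1] = 0x13, P'[2] = 0xD9, P'[3] = 0xE3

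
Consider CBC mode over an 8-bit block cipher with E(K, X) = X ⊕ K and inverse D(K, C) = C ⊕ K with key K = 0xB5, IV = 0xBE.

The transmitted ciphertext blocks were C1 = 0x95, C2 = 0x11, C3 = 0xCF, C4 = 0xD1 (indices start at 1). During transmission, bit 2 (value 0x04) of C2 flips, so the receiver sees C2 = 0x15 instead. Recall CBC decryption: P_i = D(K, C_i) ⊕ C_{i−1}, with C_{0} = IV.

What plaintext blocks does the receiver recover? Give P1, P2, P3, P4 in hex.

Only C2 changed, to 0x15. In CBC, a change in C_i garbles P_i and flips the same bit in P_{i+1}. Decrypting the received ciphertext:
P1: D(K, 0x95) = 0x20; 0x20 ⊕ 0xBE = 0x9E.
P2: D(K, 0x15) = 0xA0; 0xA0 ⊕ 0x95 = 0x35.
P3: D(K, 0xCF) = 0x7A; 0x7A ⊕ 0x15 = 0x6F.
P4: D(K, 0xD1) = 0x64; 0x64 ⊕ 0xCF = 0xAB.
Blocks that differ from the original plaintext: P2, P3.

P1 = 0x9E, P2 = 0x35, P3 = 0x6F, P4 = 0xAB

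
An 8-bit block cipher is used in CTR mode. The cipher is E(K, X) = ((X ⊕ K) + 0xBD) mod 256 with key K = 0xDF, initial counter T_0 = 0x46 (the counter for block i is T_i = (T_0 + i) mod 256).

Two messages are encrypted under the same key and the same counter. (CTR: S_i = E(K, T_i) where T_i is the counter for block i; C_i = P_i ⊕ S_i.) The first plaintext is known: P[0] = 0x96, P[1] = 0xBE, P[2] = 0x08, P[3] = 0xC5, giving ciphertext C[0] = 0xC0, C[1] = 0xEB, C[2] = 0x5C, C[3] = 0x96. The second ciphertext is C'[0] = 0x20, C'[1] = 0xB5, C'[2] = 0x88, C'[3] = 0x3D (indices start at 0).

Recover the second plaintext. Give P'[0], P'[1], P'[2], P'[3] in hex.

P'[0] = 0x76, P'[1] = 0xE0, P'[2] = 0xDC, P'[3] = 0x6E

In CTR with a reused counter, both messages share the same keystream S_i, so C_i ⊕ C'_i = P_i ⊕ P'_i and thus P'_i = P_i ⊕ C_i ⊕ C'_i.
P'[0]: 0x96 ⊕ 0xC0 ⊕ 0x20 = 0x76.
P'[1]: 0xBE ⊕ 0xEB ⊕ 0xB5 = 0xE0.
P'[2]: 0x08 ⊕ 0x5C ⊕ 0x88 = 0xDC.
P'[3]: 0xC5 ⊕ 0x96 ⊕ 0x3D = 0x6E.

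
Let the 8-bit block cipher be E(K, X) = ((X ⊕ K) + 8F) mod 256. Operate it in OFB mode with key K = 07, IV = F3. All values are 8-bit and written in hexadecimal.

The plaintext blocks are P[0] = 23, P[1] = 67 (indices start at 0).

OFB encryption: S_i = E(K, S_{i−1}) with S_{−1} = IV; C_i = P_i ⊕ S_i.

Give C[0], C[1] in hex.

C[0] = A0, C[1] = 74

C[0]: S = E(K, F3) = 83; 23 ⊕ 83 = A0.
C[1]: S = E(K, 83) = 13; 67 ⊕ 13 = 74.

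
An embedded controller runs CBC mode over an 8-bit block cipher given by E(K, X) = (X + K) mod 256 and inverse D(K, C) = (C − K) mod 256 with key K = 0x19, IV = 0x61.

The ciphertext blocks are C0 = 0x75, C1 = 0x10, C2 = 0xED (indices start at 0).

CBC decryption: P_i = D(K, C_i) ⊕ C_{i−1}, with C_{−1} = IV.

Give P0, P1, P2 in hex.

P0 = 0x3D, P1 = 0x82, P2 = 0xC4

P0: D(K, 0x75) = 0x5C; 0x5C ⊕ 0x61 = 0x3D.
P1: D(K, 0x10) = 0xF7; 0xF7 ⊕ 0x75 = 0x82.
P2: D(K, 0xED) = 0xD4; 0xD4 ⊕ 0x10 = 0xC4.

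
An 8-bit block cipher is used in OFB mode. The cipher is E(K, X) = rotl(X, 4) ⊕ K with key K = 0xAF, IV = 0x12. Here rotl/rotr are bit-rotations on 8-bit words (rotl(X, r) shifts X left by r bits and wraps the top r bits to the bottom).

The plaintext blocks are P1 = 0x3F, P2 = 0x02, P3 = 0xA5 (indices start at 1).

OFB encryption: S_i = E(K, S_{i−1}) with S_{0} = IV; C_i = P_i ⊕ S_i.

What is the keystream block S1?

0x8E

C1: S = E(K, 0x12) = 0x8E; 0x3F ⊕ 0x8E = 0xB1.
So S1 = 0x8E.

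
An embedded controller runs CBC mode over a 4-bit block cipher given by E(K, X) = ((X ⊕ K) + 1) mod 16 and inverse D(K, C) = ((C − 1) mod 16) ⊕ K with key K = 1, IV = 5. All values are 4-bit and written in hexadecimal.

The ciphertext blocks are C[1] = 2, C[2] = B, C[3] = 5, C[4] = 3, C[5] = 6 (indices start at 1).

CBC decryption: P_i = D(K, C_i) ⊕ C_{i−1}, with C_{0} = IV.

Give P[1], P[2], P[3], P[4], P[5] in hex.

P[1] = 5, P[2] = 9, P[3] = E, P[4] = 6, P[5] = 7

P[1]: D(K, 2) = 0; 0 ⊕ 5 = 5.
P[2]: D(K, B) = B; B ⊕ 2 = 9.
P[3]: D(K, 5) = 5; 5 ⊕ B = E.
P[4]: D(K, 3) = 3; 3 ⊕ 5 = 6.
P[5]: D(K, 6) = 4; 4 ⊕ 3 = 7.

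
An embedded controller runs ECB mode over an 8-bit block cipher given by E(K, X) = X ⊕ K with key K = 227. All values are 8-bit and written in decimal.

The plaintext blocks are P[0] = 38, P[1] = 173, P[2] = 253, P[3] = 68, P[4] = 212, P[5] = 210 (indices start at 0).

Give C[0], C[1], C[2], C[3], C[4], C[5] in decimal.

ECB encryption: C_i = E(K, P_i).
C[0]: E(K, 38) = 197.
C[1]: E(K, 173) = 78.
C[2]: E(K, 253) = 30.
C[3]: E(K, 68) = 167.
C[4]: E(K, 212) = 55.
C[5]: E(K, 210) = 49.

C[0] = 197, C[1] = 78, C[2] = 30, C[3] = 167, C[4] = 55, C[5] = 49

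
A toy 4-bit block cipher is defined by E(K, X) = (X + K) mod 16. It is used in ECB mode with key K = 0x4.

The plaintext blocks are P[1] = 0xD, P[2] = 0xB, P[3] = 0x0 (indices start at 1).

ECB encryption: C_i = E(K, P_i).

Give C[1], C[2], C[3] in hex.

C[1] = 0x1, C[2] = 0xF, C[3] = 0x4

C[1]: E(K, 0xD) = 0x1.
C[2]: E(K, 0xB) = 0xF.
C[3]: E(K, 0x0) = 0x4.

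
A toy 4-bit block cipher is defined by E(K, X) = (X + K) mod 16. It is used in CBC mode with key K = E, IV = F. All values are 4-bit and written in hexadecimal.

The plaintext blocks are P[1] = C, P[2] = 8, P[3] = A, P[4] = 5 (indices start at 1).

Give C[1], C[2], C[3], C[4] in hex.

C[1] = 1, C[2] = 7, C[3] = B, C[4] = C

CBC encryption: C_i = E(K, P_i ⊕ C_{i−1}), with C_{0} = IV.
C[1]: P[1] ⊕ F = 3; E(K, 3) = 1.
C[2]: P[2] ⊕ 1 = 9; E(K, 9) = 7.
C[3]: P[3] ⊕ 7 = D; E(K, D) = B.
C[4]: P[4] ⊕ B = E; E(K, E) = C.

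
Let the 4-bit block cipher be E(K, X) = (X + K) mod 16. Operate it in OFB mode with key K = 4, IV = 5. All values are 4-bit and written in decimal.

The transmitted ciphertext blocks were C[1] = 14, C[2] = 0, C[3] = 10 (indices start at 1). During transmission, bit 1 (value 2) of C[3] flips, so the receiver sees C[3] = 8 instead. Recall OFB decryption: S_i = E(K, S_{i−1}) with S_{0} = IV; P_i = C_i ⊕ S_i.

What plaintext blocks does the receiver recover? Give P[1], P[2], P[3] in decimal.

Only C[3] changed, to 8. In OFB, a change in C_i flips the same bit in P_i only; the keystream is unaffected. Decrypting the received ciphertext:
P[1]: S = E(K, 5) = 9; 14 ⊕ 9 = 7.
P[2]: S = E(K, 9) = 13; 0 ⊕ 13 = 13.
P[3]: S = E(K, 13) = 1; 8 ⊕ 1 = 9.
Blocks that differ from the original plaintext: P[3].

P[1] = 7, P[2] = 13, P[3] = 9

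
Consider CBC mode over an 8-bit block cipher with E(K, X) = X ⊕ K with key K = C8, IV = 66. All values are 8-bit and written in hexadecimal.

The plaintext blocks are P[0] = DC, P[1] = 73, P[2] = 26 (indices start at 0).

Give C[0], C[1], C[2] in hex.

C[0] = 72, C[1] = C9, C[2] = 27

CBC encryption: C_i = E(K, P_i ⊕ C_{i−1}), with C_{−1} = IV.
C[0]: P[0] ⊕ 66 = BA; E(K, BA) = 72.
C[1]: P[1] ⊕ 72 = 01; E(K, 01) = C9.
C[2]: P[2] ⊕ C9 = EF; E(K, EF) = 27.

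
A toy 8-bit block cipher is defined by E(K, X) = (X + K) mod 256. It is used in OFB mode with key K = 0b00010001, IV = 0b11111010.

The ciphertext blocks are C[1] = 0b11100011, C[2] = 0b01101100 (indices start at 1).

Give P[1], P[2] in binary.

OFB decryption: S_i = E(K, S_{i−1}) with S_{0} = IV; P_i = C_i ⊕ S_i.
P[1]: S = E(K, 0b11111010) = 0b00001011; 0b11100011 ⊕ 0b00001011 = 0b11101000.
P[2]: S = E(K, 0b00001011) = 0b00011100; 0b01101100 ⊕ 0b00011100 = 0b01110000.

P[1] = 0b11101000, P[2] = 0b01110000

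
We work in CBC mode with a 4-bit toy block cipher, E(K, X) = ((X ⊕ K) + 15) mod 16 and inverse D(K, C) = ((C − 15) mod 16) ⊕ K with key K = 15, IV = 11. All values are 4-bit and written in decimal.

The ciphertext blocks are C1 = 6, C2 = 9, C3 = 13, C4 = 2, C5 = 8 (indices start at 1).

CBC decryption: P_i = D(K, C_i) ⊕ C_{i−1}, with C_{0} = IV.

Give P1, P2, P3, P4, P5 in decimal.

P1: D(K, 6) = 8; 8 ⊕ 11 = 3.
P2: D(K, 9) = 5; 5 ⊕ 6 = 3.
P3: D(K, 13) = 1; 1 ⊕ 9 = 8.
P4: D(K, 2) = 12; 12 ⊕ 13 = 1.
P5: D(K, 8) = 6; 6 ⊕ 2 = 4.

P1 = 3, P2 = 3, P3 = 8, P4 = 1, P5 = 4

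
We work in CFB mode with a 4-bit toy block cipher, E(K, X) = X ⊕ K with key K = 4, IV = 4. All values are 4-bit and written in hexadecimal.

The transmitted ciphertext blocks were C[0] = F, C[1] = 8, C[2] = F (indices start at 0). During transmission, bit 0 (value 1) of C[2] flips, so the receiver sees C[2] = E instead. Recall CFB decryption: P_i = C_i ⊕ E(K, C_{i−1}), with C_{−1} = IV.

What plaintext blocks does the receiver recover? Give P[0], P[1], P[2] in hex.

Only C[2] changed, to E. In CFB, a change in C_i flips the same bit in P_i and garbles P_{i+1}. Decrypting the received ciphertext:
P[0]: E(K, 4) = 0; F ⊕ 0 = F.
P[1]: E(K, F) = B; 8 ⊕ B = 3.
P[2]: E(K, 8) = C; E ⊕ C = 2.
Blocks that differ from the original plaintext: P[2].

P[0] = F, P[1] = 3, P[2] = 2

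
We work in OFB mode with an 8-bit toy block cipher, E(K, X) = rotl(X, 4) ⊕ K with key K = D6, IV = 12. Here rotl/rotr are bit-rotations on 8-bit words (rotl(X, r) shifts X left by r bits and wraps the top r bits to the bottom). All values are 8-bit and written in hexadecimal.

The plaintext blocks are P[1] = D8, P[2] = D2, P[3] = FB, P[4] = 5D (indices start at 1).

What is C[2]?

C[2] = 7B

OFB encryption: S_i = E(K, S_{i−1}) with S_{0} = IV; C_i = P_i ⊕ S_i.
C[1]: S = E(K, 12) = F7; D8 ⊕ F7 = 2F.
C[2]: S = E(K, F7) = A9; D2 ⊕ A9 = 7B.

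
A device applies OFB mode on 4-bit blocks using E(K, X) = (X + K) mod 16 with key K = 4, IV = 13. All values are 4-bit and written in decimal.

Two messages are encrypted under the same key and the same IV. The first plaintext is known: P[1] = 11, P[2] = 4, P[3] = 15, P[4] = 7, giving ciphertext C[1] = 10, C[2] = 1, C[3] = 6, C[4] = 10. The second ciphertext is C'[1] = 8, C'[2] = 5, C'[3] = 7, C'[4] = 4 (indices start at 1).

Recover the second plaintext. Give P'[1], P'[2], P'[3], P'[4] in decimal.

P'[1] = 9, P'[2] = 0, P'[3] = 14, P'[4] = 9

In OFB with a reused IV, both messages share the same keystream S_i, so C_i ⊕ C'_i = P_i ⊕ P'_i and thus P'_i = P_i ⊕ C_i ⊕ C'_i.
P'[1]: 11 ⊕ 10 ⊕ 8 = 9.
P'[2]: 4 ⊕ 1 ⊕ 5 = 0.
P'[3]: 15 ⊕ 6 ⊕ 7 = 14.
P'[4]: 7 ⊕ 10 ⊕ 4 = 9.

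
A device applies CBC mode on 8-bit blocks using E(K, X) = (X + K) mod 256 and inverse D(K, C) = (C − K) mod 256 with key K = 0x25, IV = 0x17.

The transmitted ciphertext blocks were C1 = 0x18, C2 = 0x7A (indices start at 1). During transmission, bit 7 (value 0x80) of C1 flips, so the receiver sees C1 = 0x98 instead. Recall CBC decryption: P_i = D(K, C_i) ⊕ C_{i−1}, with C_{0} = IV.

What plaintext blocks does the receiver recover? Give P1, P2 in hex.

P1 = 0x64, P2 = 0xCD

Only C1 changed, to 0x98. In CBC, a change in C_i garbles P_i and flips the same bit in P_{i+1}. Decrypting the received ciphertext:
P1: D(K, 0x98) = 0x73; 0x73 ⊕ 0x17 = 0x64.
P2: D(K, 0x7A) = 0x55; 0x55 ⊕ 0x98 = 0xCD.
Blocks that differ from the original plaintext: P1, P2.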